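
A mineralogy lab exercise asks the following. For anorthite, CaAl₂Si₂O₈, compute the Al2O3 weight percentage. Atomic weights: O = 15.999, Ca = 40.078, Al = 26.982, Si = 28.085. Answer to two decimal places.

36.65 wt%

M(CaAl₂Si₂O₈) = 278.204 g/mol; M(Al2O3) = 101.961 g/mol.
Moles Al2O3 per formula unit = 2 Al ÷ 2 = 1.0000.
Al2O3 fraction = (1.0000 × 101.961) / 278.204 = 101.961/278.204 = 0.3665.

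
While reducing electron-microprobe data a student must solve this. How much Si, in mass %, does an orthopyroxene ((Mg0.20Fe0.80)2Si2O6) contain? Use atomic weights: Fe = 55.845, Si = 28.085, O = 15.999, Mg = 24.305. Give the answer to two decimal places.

22.36 mass %

Formula mass = 0.40·24.305 + 1.60·55.845 + 2·28.085 + 6·15.999 = 251.238 g/mol, of which 56.170 g is Si.
So Si makes up 56.170/251.238 = 0.2236 of the mass, i.e. 22.36%.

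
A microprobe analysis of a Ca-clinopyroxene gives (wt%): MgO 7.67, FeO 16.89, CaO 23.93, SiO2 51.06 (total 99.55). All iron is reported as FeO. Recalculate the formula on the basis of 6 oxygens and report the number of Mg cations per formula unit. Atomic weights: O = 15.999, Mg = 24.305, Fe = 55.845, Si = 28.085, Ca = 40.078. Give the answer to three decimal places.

7.67 wt% MgO ÷ 40.304 g/mol = 0.19030 mol, giving 0.19030 Mg and 0.19030 O.
16.89 wt% FeO ÷ 71.844 g/mol = 0.23509 mol, giving 0.23509 Fe and 0.23509 O.
23.93 wt% CaO ÷ 56.077 g/mol = 0.42673 mol, giving 0.42673 Ca and 0.42673 O.
51.06 wt% SiO2 ÷ 60.083 g/mol = 0.84982 mol, giving 0.84982 Si and 1.69964 O.
Oxygen sums to 2.55176; scaling by 6/2.55176 = 2.35132 puts the formula on 6 O.
Mg: 0.19030 × 2.35132 = 0.447 atoms per formula unit.

0.447 Mg apfu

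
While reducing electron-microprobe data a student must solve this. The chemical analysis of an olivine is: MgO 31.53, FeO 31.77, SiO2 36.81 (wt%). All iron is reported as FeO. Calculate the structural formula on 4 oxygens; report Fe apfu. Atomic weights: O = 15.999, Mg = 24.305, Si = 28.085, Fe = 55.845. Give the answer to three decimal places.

0.722 Fe apfu

31.53 wt% MgO ÷ 40.304 g/mol = 0.78230 mol, giving 0.78230 Mg and 0.78230 O.
31.77 wt% FeO ÷ 71.844 g/mol = 0.44221 mol, giving 0.44221 Fe and 0.44221 O.
36.81 wt% SiO2 ÷ 60.083 g/mol = 0.61265 mol, giving 0.61265 Si and 1.22530 O.
Oxygen sums to 2.44981; scaling by 4/2.44981 = 1.63278 puts the formula on 4 O.
Fe: 0.44221 × 1.63278 = 0.722 atoms per formula unit.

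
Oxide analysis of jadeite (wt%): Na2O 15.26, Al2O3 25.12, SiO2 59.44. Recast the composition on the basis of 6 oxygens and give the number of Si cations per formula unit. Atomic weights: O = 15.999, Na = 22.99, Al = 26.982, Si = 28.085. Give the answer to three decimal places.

Na2O (M=61.979): mol = 0.24621; Na = 0.49242, O = 0.24621.
Al2O3 (M=101.961): mol = 0.24637; Al = 0.49274, O = 0.73911.
SiO2 (M=60.083): mol = 0.98930; Si = 0.98930, O = 1.97860.
ΣO = 2.96392; factor = 6/ΣO = 2.02435.
Si apfu = 0.98930 × 2.02435 = 2.003.

2.003 Si apfu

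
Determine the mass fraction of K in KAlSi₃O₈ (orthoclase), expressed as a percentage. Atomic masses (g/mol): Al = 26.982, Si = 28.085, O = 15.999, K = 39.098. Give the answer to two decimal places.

Formula mass = 1×39.098 + 1×26.982 + 3×28.085 + 8×15.999 = 278.327 g/mol, of which 39.098 g is K.
So K makes up 39.098/278.327 = 0.1405 of the mass, i.e. 14.05%.

14.05 wt%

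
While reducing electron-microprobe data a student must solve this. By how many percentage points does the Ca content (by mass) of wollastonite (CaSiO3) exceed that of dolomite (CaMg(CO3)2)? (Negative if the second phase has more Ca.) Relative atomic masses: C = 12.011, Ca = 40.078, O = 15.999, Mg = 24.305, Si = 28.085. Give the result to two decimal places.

12.77 percentage points

M(CaSiO3) = 116.160 g/mol, so wt% Ca = 40.078/116.160 × 100 = 34.50%.
M(CaMg(CO3)2) = 184.399 g/mol, so wt% Ca = 40.078/184.399 × 100 = 21.73%.
34.50 − 21.73 = 12.77 pp.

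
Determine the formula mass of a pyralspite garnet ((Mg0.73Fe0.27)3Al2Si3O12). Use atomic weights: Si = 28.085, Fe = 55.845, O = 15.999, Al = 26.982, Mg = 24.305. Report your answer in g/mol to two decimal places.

428.67 g/mol

M = 2.19*24.305 + 0.81*55.845 + 2*26.982 + 3*28.085 + 12*15.999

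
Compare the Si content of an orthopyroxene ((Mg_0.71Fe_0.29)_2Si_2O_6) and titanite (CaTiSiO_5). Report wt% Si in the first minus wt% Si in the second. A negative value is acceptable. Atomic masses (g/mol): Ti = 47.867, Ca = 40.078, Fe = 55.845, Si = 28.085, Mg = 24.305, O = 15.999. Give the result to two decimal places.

11.31 percentage points

M((Mg_0.71Fe_0.29)_2Si_2O_6) = 219.067 g/mol, so wt% Si = 56.170/219.067 × 100 = 25.64%.
M(CaTiSiO_5) = 196.025 g/mol, so wt% Si = 28.085/196.025 × 100 = 14.33%.
25.64 − 14.33 = 11.31 pp.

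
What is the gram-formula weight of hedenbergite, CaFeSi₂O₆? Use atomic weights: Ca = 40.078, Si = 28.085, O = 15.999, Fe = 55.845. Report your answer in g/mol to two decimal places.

The formula mass is the sum 1×40.078 + 1×55.845 + 2×28.085 + 6×15.999.

248.09 g/mol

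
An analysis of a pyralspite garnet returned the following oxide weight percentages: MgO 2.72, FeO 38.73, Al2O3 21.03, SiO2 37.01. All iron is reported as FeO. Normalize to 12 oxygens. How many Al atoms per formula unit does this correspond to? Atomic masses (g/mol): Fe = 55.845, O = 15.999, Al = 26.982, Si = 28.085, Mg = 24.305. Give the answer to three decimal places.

2.014 Al apfu

MgO (M=40.304): mol = 0.06749; Mg = 0.06749, O = 0.06749.
FeO (M=71.844): mol = 0.53908; Fe = 0.53908, O = 0.53908.
Al2O3 (M=101.961): mol = 0.20626; Al = 0.41252, O = 0.61878.
SiO2 (M=60.083): mol = 0.61598; Si = 0.61598, O = 1.23196.
ΣO = 2.45731; factor = 12/ΣO = 4.88339.
Al apfu = 0.41252 × 4.88339 = 2.014.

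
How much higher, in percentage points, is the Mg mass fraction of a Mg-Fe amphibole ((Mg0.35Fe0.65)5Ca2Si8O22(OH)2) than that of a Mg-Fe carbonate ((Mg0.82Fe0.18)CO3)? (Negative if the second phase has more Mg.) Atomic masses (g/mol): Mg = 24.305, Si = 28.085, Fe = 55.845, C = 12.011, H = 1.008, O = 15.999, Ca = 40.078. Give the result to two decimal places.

Mg in (Mg0.35Fe0.65)5Ca2Si8O22(OH)2: molar mass 914.858 g/mol; 1.75×24.305 = 42.534 g → 4.65 wt%.
Mg in (Mg0.82Fe0.18)CO3: molar mass 89.990 g/mol; 0.82×24.305 = 19.930 g → 22.15 wt%.
Difference = 4.65 − 22.15 = -17.50 percentage points.

-17.50 percentage points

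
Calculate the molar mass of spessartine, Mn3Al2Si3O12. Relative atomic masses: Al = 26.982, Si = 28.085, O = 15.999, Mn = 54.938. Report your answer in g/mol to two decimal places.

M = 3·54.938 + 2·26.982 + 3·28.085 + 12·15.999

495.02 g/mol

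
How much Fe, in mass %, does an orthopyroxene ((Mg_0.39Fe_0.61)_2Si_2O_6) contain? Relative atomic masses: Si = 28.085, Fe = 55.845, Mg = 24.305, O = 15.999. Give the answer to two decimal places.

Molar mass of (Mg_0.39Fe_0.61)_2Si_2O_6: 0.78·24.305 + 1.22·55.845 + 2·28.085 + 6·15.999 = 239.253 g/mol.
Mass of Fe per formula unit: 1.22 × 55.845 = 68.131 g.
Weight fraction Fe = 68.131 / 239.253 = 0.2848.

28.48 mass %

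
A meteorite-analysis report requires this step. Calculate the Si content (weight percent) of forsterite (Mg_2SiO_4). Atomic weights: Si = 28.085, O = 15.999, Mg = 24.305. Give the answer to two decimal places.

19.96 weight percent

M(Mg_2SiO_4) = 140.691 g/mol.
Si contributes 1 × 28.085 = 28.085 g per mole.
28.085/140.691 = 0.1996 → 19.96%.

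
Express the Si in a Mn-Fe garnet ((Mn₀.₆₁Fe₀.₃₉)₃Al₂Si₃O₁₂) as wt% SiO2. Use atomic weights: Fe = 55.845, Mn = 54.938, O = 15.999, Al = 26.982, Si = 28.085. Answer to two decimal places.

M((Mn₀.₆₁Fe₀.₃₉)₃Al₂Si₃O₁₂) = 496.082 g/mol; M(SiO2) = 60.083 g/mol.
Moles SiO2 per formula unit = 3 Si ÷ 1 = 3.0000.
SiO2 fraction = (3.0000 × 60.083) / 496.082 = 180.249/496.082 = 0.3633.

36.33 wt%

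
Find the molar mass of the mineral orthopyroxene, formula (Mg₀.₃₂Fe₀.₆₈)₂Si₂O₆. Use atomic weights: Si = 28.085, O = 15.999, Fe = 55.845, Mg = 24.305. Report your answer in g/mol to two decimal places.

Mg: 0.64 × 24.305 = 15.5552
Fe: 1.36 × 55.845 = 75.9492
Si: 2 × 28.085 = 56.1700
O: 6 × 15.999 = 95.9940
Summing the contributions gives the formula mass.

243.67 g/mol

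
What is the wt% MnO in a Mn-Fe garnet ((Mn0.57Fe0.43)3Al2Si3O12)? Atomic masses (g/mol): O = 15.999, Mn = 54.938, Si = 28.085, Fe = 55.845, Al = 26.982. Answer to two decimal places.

24.45 wt%

Molar mass of (Mn0.57Fe0.43)3Al2Si3O12 = 1.71×54.938 + 1.29×55.845 + 2×26.982 + 3×28.085 + 12×15.999 = 496.191 g/mol.
Each formula unit contains 1.71 Mn, equivalent to 1.71/1 = 1.7100 mol MnO.
M(MnO) = 1×54.938 + 1×15.999 = 70.937 g/mol.
Mass of MnO per formula unit = 1.7100 × 70.937 = 121.302 g.
MnO wt% = 121.302 / 496.191 × 100 = 24.45%.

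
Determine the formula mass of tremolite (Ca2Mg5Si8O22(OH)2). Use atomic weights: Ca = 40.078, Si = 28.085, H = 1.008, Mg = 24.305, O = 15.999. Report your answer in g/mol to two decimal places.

Ca: 2 × 40.078 = 80.1560
Mg: 5 × 24.305 = 121.5250
Si: 8 × 28.085 = 224.6800
O: 24 × 15.999 = 383.9760
H: 2 × 1.008 = 2.0160
Summing the contributions gives the formula mass.

812.35 g/mol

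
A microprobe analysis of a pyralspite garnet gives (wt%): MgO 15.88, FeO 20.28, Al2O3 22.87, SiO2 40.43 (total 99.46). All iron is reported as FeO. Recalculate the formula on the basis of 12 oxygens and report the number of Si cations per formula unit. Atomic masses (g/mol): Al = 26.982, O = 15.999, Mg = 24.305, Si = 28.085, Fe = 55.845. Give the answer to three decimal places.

MgO (M=40.304): mol = 0.39401; Mg = 0.39401, O = 0.39401.
FeO (M=71.844): mol = 0.28228; Fe = 0.28228, O = 0.28228.
Al2O3 (M=101.961): mol = 0.22430; Al = 0.44860, O = 0.67290.
SiO2 (M=60.083): mol = 0.67290; Si = 0.67290, O = 1.34580.
ΣO = 2.69499; factor = 12/ΣO = 4.45271.
Si apfu = 0.67290 × 4.45271 = 2.996.

2.996 Si apfu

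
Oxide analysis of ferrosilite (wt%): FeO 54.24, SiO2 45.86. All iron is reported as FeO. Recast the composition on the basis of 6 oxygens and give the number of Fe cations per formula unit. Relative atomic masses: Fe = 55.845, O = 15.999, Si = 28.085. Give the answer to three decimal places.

1.985 Fe apfu

FeO (M=71.844): mol = 0.75497; Fe = 0.75497, O = 0.75497.
SiO2 (M=60.083): mol = 0.76328; Si = 0.76328, O = 1.52656.
ΣO = 2.28153; factor = 6/ΣO = 2.62981.
Fe apfu = 0.75497 × 2.62981 = 1.985.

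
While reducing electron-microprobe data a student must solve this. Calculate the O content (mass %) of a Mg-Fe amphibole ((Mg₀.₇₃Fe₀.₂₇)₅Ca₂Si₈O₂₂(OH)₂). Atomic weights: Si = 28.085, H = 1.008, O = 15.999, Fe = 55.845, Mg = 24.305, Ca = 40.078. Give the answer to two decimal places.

44.91 mass %

Formula mass = 3.65*24.305 + 1.35*55.845 + 2*40.078 + 8*28.085 + 24*15.999 + 2*1.008 = 854.932 g/mol, of which 383.976 g is O.
So O makes up 383.976/854.932 = 0.4491 of the mass, i.e. 44.91%.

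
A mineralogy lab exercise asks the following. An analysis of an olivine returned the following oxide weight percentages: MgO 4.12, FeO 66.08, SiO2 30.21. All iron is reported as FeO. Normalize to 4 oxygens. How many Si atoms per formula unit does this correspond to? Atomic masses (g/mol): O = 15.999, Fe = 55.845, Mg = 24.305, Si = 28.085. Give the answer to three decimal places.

0.992 Si apfu

4.12 wt% MgO ÷ 40.304 g/mol = 0.10222 mol, giving 0.10222 Mg and 0.10222 O.
66.08 wt% FeO ÷ 71.844 g/mol = 0.91977 mol, giving 0.91977 Fe and 0.91977 O.
30.21 wt% SiO2 ÷ 60.083 g/mol = 0.50280 mol, giving 0.50280 Si and 1.00560 O.
Oxygen sums to 2.02759; scaling by 4/2.02759 = 1.97279 puts the formula on 4 O.
Si: 0.50280 × 1.97279 = 0.992 atoms per formula unit.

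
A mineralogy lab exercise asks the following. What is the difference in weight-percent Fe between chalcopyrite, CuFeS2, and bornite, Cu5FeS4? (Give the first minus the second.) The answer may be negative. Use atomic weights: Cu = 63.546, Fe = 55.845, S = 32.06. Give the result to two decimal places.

19.30 percentage points

M(CuFeS2) = 183.511 g/mol, so wt% Fe = 55.845/183.511 × 100 = 30.43%.
M(Cu5FeS4) = 501.815 g/mol, so wt% Fe = 55.845/501.815 × 100 = 11.13%.
30.43 − 11.13 = 19.30 pp.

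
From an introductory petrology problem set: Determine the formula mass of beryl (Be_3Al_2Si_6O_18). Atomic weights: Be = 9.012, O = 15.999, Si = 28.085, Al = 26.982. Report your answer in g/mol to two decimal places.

M = 3(9.012) + 2(26.982) + 6(28.085) + 18(15.999)

537.49 g/mol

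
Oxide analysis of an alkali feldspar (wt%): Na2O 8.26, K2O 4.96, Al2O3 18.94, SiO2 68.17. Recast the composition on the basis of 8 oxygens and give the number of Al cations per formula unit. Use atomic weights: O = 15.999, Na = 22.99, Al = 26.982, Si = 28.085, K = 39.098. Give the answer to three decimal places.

0.987 Al apfu

Na2O (M=61.979): mol = 0.13327; Na = 0.26654, O = 0.13327.
K2O (M=94.195): mol = 0.05266; K = 0.10532, O = 0.05266.
Al2O3 (M=101.961): mol = 0.18576; Al = 0.37152, O = 0.55728.
SiO2 (M=60.083): mol = 1.13460; Si = 1.13460, O = 2.26920.
ΣO = 3.01241; factor = 8/ΣO = 2.65568.
Al apfu = 0.37152 × 2.65568 = 0.987.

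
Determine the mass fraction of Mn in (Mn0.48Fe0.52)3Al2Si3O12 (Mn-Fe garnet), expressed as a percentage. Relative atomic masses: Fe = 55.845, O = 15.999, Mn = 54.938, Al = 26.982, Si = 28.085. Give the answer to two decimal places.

15.94 wt%

Molar mass of (Mn0.48Fe0.52)3Al2Si3O12: 1.44·54.938 + 1.56·55.845 + 2·26.982 + 3·28.085 + 12·15.999 = 496.436 g/mol.
Mass of Mn per formula unit: 1.44 × 54.938 = 79.111 g.
Weight fraction Mn = 79.111 / 496.436 = 0.1594.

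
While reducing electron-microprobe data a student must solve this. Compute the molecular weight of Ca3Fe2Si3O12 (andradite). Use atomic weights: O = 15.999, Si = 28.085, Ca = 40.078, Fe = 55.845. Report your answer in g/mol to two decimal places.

The formula mass is the sum 3·40.078 + 2·55.845 + 3·28.085 + 12·15.999.

508.17 g/mol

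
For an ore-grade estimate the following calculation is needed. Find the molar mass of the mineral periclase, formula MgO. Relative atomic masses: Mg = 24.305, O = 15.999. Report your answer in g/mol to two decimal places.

40.30 g/mol

The formula mass is the sum 1(24.305) + 1(15.999).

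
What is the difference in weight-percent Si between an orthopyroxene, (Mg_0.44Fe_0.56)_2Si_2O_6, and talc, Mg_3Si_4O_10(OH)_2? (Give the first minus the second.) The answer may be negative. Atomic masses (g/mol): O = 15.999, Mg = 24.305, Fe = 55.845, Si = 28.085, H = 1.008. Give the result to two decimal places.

M((Mg_0.44Fe_0.56)_2Si_2O_6) = 236.099 g/mol, so wt% Si = 56.170/236.099 × 100 = 23.79%.
M(Mg_3Si_4O_10(OH)_2) = 379.259 g/mol, so wt% Si = 112.340/379.259 × 100 = 29.62%.
23.79 − 29.62 = -5.83 pp.

-5.83 percentage points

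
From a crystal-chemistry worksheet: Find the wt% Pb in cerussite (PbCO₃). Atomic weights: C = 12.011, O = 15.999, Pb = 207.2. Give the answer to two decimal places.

77.54 wt%

M(PbCO₃) = 267.208 g/mol.
Pb contributes 1 × 207.2 = 207.200 g per mole.
207.200/267.208 = 0.7754 → 77.54%.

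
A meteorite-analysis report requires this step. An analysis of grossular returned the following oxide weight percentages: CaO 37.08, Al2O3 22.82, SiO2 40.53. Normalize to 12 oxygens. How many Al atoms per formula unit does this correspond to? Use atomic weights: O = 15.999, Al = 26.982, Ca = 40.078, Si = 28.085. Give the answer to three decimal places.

CaO: 37.08/56.077 = 0.66123 mol → 0.66123 mol Ca, 0.66123 mol O.
Al2O3: 22.82/101.961 = 0.22381 mol → 0.44762 mol Al, 0.67143 mol O.
SiO2: 40.53/60.083 = 0.67457 mol → 0.67457 mol Si, 1.34914 mol O.
Total oxygen = 2.68180 mol. Normalization factor = 12/2.68180 = 4.47461.
Al per 12 O = 0.44762 × 4.47461 = 2.003.

2.003 Al apfu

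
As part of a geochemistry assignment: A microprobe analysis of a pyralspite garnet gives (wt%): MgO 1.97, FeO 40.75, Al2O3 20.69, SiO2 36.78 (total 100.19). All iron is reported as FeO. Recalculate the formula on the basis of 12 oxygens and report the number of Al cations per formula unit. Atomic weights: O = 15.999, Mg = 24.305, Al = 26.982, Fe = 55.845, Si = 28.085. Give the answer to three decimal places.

1.988 Al apfu

MgO: 1.97/40.304 = 0.04888 mol → 0.04888 mol Mg, 0.04888 mol O.
FeO: 40.75/71.844 = 0.56720 mol → 0.56720 mol Fe, 0.56720 mol O.
Al2O3: 20.69/101.961 = 0.20292 mol → 0.40584 mol Al, 0.60876 mol O.
SiO2: 36.78/60.083 = 0.61215 mol → 0.61215 mol Si, 1.22430 mol O.
Total oxygen = 2.44914 mol. Normalization factor = 12/2.44914 = 4.89968.
Al per 12 O = 0.40584 × 4.89968 = 1.988.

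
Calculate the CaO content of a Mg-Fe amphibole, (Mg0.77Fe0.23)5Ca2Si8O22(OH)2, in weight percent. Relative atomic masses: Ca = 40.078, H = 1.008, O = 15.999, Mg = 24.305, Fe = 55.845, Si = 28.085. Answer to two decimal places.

Formula mass = 848.624 g/mol.
2 Ca → 2.0000 mol CaO per formula unit; M(CaO) = 56.077, so CaO mass = 112.154 g.
112.154/848.624 × 100 = 13.22 wt%.

13.22 wt%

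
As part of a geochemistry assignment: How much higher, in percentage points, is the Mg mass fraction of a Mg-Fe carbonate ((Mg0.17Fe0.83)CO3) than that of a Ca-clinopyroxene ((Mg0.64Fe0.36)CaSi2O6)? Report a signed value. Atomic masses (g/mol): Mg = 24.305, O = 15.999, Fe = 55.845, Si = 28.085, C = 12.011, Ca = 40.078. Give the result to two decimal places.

First mineral: 4.132 g Mg in 110.491 g formula = 3.74 wt% Mg.
Second mineral: 15.555 g Mg in 227.901 g formula = 6.83 wt% Mg.
3.74% − 6.83% gives a difference of -3.09 percentage points.

-3.09 percentage points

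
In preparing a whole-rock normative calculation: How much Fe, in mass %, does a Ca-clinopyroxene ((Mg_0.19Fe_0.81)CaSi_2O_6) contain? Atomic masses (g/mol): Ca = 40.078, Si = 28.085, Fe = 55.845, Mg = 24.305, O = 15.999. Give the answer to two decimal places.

Formula mass = 0.19*24.305 + 0.81*55.845 + 1*40.078 + 2*28.085 + 6*15.999 = 242.094 g/mol, of which 45.234 g is Fe.
So Fe makes up 45.234/242.094 = 0.1868 of the mass, i.e. 18.68%.

18.68 mass %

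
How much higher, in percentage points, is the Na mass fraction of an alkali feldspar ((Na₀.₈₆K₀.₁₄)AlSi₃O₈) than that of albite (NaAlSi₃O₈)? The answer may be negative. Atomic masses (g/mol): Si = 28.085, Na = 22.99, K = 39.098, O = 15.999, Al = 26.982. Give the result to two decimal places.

First mineral: 19.771 g Na in 264.474 g formula = 7.48 wt% Na.
Second mineral: 22.990 g Na in 262.219 g formula = 8.77 wt% Na.
7.48% − 8.77% gives a difference of -1.29 percentage points.

-1.29 percentage points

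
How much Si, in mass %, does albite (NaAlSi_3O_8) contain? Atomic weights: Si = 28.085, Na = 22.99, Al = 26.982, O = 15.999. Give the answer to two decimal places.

32.13 mass %

M(NaAlSi_3O_8) = 262.219 g/mol.
Si contributes 3 × 28.085 = 84.255 g per mole.
84.255/262.219 = 0.3213 → 32.13%.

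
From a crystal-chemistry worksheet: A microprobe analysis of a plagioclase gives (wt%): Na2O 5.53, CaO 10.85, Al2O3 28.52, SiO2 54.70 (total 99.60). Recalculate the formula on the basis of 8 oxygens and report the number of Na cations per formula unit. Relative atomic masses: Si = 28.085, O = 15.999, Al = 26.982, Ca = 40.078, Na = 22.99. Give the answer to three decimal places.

Na2O: 5.53/61.979 = 0.08922 mol → 0.17844 mol Na, 0.08922 mol O.
CaO: 10.85/56.077 = 0.19348 mol → 0.19348 mol Ca, 0.19348 mol O.
Al2O3: 28.52/101.961 = 0.27971 mol → 0.55942 mol Al, 0.83913 mol O.
SiO2: 54.70/60.083 = 0.91041 mol → 0.91041 mol Si, 1.82082 mol O.
Total oxygen = 2.94265 mol. Normalization factor = 8/2.94265 = 2.71864.
Na per 8 O = 0.17844 × 2.71864 = 0.485.

0.485 Na apfu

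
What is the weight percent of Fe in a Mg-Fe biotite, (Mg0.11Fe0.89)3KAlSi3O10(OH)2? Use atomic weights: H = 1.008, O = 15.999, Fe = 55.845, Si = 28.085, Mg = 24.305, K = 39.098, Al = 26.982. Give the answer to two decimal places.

29.73 weight percent

M((Mg0.11Fe0.89)3KAlSi3O10(OH)2) = 501.466 g/mol.
Fe contributes 2.67 × 55.845 = 149.106 g per mole.
149.106/501.466 = 0.2973 → 29.73%.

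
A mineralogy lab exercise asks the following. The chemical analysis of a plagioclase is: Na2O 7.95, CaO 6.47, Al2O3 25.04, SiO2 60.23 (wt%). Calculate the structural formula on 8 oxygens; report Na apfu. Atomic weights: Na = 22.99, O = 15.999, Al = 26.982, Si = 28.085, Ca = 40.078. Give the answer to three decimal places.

0.687 Na apfu

Na2O: 7.95/61.979 = 0.12827 mol → 0.25654 mol Na, 0.12827 mol O.
CaO: 6.47/56.077 = 0.11538 mol → 0.11538 mol Ca, 0.11538 mol O.
Al2O3: 25.04/101.961 = 0.24558 mol → 0.49116 mol Al, 0.73674 mol O.
SiO2: 60.23/60.083 = 1.00245 mol → 1.00245 mol Si, 2.00490 mol O.
Total oxygen = 2.98529 mol. Normalization factor = 8/2.98529 = 2.67981.
Na per 8 O = 0.25654 × 2.67981 = 0.687.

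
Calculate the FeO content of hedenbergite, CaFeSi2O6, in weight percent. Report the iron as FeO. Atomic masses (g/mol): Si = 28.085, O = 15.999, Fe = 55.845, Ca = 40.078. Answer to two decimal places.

28.96 wt%

Formula mass = 248.087 g/mol.
1 Fe → 1.0000 mol FeO per formula unit; M(FeO) = 71.844, so FeO mass = 71.844 g.
71.844/248.087 × 100 = 28.96 wt%.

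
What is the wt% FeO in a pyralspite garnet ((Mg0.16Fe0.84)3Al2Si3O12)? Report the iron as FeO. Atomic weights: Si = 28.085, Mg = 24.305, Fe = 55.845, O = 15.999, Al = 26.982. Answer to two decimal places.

Formula mass = 482.603 g/mol.
2.52 Fe → 2.5200 mol FeO per formula unit; M(FeO) = 71.844, so FeO mass = 181.047 g.
181.047/482.603 × 100 = 37.51 wt%.

37.51 wt%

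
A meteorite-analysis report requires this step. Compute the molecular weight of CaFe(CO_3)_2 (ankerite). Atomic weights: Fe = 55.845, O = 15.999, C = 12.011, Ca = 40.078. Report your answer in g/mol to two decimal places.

The formula mass is the sum 1×40.078 + 1×55.845 + 2×12.011 + 6×15.999.

215.94 g/mol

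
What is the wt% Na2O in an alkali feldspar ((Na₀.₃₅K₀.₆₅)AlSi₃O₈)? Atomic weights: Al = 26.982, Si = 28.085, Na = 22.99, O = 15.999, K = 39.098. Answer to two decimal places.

Formula mass = 272.689 g/mol.
0.35 Na → 0.1750 mol Na2O per formula unit; M(Na2O) = 61.979, so Na2O mass = 10.846 g.
10.846/272.689 × 100 = 3.98 wt%.

3.98 wt%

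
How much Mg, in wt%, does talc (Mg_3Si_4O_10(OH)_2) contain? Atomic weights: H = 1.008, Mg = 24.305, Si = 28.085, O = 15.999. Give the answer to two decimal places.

19.23 wt%

M(Mg_3Si_4O_10(OH)_2) = 379.259 g/mol.
Mg contributes 3 × 24.305 = 72.915 g per mole.
72.915/379.259 = 0.1923 → 19.23%.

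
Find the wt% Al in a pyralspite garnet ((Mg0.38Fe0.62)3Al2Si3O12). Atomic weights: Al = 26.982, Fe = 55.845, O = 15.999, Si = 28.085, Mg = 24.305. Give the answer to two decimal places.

Formula mass = 1.14×24.305 + 1.86×55.845 + 2×26.982 + 3×28.085 + 12×15.999 = 461.786 g/mol, of which 53.964 g is Al.
So Al makes up 53.964/461.786 = 0.1169 of the mass, i.e. 11.69%.

11.69 mass %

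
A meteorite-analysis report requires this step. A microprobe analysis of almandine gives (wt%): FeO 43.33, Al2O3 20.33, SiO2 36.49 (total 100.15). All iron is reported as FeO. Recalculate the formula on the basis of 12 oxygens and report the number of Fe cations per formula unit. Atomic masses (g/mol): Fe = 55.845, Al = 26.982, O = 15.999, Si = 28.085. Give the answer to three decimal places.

2.996 Fe apfu

FeO: 43.33/71.844 = 0.60311 mol → 0.60311 mol Fe, 0.60311 mol O.
Al2O3: 20.33/101.961 = 0.19939 mol → 0.39878 mol Al, 0.59817 mol O.
SiO2: 36.49/60.083 = 0.60733 mol → 0.60733 mol Si, 1.21466 mol O.
Total oxygen = 2.41594 mol. Normalization factor = 12/2.41594 = 4.96701.
Fe per 12 O = 0.60311 × 4.96701 = 2.996.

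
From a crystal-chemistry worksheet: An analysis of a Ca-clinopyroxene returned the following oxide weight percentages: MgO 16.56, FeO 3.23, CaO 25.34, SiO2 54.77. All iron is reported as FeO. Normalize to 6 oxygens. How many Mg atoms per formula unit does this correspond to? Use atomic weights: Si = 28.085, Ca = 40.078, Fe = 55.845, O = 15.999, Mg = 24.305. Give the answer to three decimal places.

MgO: 16.56/40.304 = 0.41088 mol → 0.41088 mol Mg, 0.41088 mol O.
FeO: 3.23/71.844 = 0.04496 mol → 0.04496 mol Fe, 0.04496 mol O.
CaO: 25.34/56.077 = 0.45188 mol → 0.45188 mol Ca, 0.45188 mol O.
SiO2: 54.77/60.083 = 0.91157 mol → 0.91157 mol Si, 1.82314 mol O.
Total oxygen = 2.73086 mol. Normalization factor = 6/2.73086 = 2.19711.
Mg per 6 O = 0.41088 × 2.19711 = 0.903.

0.903 Mg apfu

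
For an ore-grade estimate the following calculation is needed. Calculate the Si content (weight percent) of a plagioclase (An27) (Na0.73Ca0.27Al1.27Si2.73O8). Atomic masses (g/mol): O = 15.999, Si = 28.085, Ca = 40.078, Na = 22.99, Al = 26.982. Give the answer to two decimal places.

Molar mass of Na0.73Ca0.27Al1.27Si2.73O8: 0.73·22.99 + 0.27·40.078 + 1.27·26.982 + 2.73·28.085 + 8·15.999 = 266.535 g/mol.
Mass of Si per formula unit: 2.73 × 28.085 = 76.672 g.
Weight fraction Si = 76.672 / 266.535 = 0.2877.

28.77 weight percent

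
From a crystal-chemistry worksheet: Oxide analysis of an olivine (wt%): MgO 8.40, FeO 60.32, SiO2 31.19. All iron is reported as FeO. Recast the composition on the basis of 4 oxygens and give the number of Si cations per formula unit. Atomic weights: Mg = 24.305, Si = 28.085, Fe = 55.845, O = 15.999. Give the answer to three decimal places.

MgO (M=40.304): mol = 0.20842; Mg = 0.20842, O = 0.20842.
FeO (M=71.844): mol = 0.83960; Fe = 0.83960, O = 0.83960.
SiO2 (M=60.083): mol = 0.51912; Si = 0.51912, O = 1.03824.
ΣO = 2.08626; factor = 4/ΣO = 1.91731.
Si apfu = 0.51912 × 1.91731 = 0.995.

0.995 Si apfu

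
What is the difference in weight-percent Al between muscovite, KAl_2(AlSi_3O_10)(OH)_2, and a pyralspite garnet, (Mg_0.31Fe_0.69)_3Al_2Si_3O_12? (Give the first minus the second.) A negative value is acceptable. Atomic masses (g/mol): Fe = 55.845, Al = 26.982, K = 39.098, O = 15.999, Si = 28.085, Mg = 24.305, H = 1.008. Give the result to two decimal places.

8.80 percentage points

Al in KAl_2(AlSi_3O_10)(OH)_2: molar mass 398.303 g/mol; 3×26.982 = 80.946 g → 20.32 wt%.
Al in (Mg_0.31Fe_0.69)_3Al_2Si_3O_12: molar mass 468.410 g/mol; 2×26.982 = 53.964 g → 11.52 wt%.
Difference = 20.32 − 11.52 = 8.80 percentage points.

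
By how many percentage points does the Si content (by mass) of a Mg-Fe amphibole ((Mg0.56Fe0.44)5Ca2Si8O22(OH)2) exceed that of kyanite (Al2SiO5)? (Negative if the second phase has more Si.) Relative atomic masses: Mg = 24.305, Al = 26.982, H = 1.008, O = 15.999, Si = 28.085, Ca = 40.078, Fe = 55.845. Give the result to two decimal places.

Si in (Mg0.56Fe0.44)5Ca2Si8O22(OH)2: molar mass 881.741 g/mol; 8×28.085 = 224.680 g → 25.48 wt%.
Si in Al2SiO5: molar mass 162.044 g/mol; 1×28.085 = 28.085 g → 17.33 wt%.
Difference = 25.48 − 17.33 = 8.15 percentage points.

8.15 percentage points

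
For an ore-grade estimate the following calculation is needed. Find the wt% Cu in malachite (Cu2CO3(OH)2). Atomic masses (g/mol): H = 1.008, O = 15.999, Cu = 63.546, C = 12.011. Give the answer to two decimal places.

57.48 wt%

Formula mass = 2×63.546 + 1×12.011 + 5×15.999 + 2×1.008 = 221.114 g/mol, of which 127.092 g is Cu.
So Cu makes up 127.092/221.114 = 0.5748 of the mass, i.e. 57.48%.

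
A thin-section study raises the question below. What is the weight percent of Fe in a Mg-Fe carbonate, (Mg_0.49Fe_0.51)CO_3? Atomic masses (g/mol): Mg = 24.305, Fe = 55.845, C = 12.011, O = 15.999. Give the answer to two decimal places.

28.37 weight percent

Formula mass = 0.49*24.305 + 0.51*55.845 + 1*12.011 + 3*15.999 = 100.398 g/mol, of which 28.481 g is Fe.
So Fe makes up 28.481/100.398 = 0.2837 of the mass, i.e. 28.37%.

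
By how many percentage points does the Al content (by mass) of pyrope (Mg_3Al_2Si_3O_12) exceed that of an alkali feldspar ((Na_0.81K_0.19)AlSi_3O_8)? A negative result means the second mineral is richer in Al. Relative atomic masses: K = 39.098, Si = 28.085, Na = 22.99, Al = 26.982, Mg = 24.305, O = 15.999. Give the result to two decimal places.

First mineral: 53.964 g Al in 403.122 g formula = 13.39 wt% Al.
Second mineral: 26.982 g Al in 265.280 g formula = 10.17 wt% Al.
13.39% − 10.17% gives a difference of 3.22 percentage points.

3.22 percentage points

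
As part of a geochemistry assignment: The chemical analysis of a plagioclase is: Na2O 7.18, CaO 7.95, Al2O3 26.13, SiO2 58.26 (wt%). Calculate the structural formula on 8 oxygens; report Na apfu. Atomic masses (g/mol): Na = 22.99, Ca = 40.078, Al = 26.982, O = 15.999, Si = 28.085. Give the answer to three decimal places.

0.625 Na apfu

7.18 wt% Na2O ÷ 61.979 g/mol = 0.11585 mol, giving 0.23170 Na and 0.11585 O.
7.95 wt% CaO ÷ 56.077 g/mol = 0.14177 mol, giving 0.14177 Ca and 0.14177 O.
26.13 wt% Al2O3 ÷ 101.961 g/mol = 0.25627 mol, giving 0.51254 Al and 0.76881 O.
58.26 wt% SiO2 ÷ 60.083 g/mol = 0.96966 mol, giving 0.96966 Si and 1.93932 O.
Oxygen sums to 2.96575; scaling by 8/2.96575 = 2.69746 puts the formula on 8 O.
Na: 0.23170 × 2.69746 = 0.625 atoms per formula unit.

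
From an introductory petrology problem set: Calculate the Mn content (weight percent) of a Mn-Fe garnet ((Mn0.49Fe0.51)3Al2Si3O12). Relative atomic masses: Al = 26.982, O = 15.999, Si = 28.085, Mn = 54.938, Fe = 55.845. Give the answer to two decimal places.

Formula mass = 1.47×54.938 + 1.53×55.845 + 2×26.982 + 3×28.085 + 12×15.999 = 496.409 g/mol, of which 80.759 g is Mn.
So Mn makes up 80.759/496.409 = 0.1627 of the mass, i.e. 16.27%.

16.27 weight percent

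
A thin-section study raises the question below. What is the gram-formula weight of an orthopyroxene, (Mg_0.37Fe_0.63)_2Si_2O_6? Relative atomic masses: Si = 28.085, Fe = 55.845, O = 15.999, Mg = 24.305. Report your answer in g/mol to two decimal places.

M = 0.74·24.305 + 1.26·55.845 + 2·28.085 + 6·15.999

240.51 g/mol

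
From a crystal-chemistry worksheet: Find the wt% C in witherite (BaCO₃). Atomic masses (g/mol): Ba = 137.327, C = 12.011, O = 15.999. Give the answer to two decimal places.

6.09 wt%

Formula mass = 1×137.327 + 1×12.011 + 3×15.999 = 197.335 g/mol, of which 12.011 g is C.
So C makes up 12.011/197.335 = 0.0609 of the mass, i.e. 6.09%.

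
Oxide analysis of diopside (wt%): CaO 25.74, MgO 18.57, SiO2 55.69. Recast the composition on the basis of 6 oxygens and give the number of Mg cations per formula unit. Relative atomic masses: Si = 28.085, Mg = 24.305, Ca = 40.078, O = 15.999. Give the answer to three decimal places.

CaO (M=56.077): mol = 0.45901; Ca = 0.45901, O = 0.45901.
MgO (M=40.304): mol = 0.46075; Mg = 0.46075, O = 0.46075.
SiO2 (M=60.083): mol = 0.92688; Si = 0.92688, O = 1.85376.
ΣO = 2.77352; factor = 6/ΣO = 2.16332.
Mg apfu = 0.46075 × 2.16332 = 0.997.

0.997 Mg apfu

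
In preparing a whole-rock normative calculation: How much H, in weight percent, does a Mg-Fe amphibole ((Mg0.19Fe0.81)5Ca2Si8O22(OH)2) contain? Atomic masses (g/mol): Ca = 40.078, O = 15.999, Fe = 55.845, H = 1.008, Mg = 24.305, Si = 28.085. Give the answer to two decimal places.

Formula mass = 0.95×24.305 + 4.05×55.845 + 2×40.078 + 8×28.085 + 24×15.999 + 2×1.008 = 940.090 g/mol, of which 2.016 g is H.
So H makes up 2.016/940.090 = 0.0021 of the mass, i.e. 0.21%.

0.21 weight percent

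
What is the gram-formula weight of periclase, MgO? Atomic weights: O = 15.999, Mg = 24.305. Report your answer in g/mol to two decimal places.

40.30 g/mol

M = 1·24.305 + 1·15.999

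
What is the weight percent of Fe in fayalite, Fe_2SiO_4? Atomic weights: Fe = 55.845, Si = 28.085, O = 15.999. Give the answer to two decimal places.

54.81 wt%

Molar mass of Fe_2SiO_4: 2×55.845 + 1×28.085 + 4×15.999 = 203.771 g/mol.
Mass of Fe per formula unit: 2 × 55.845 = 111.690 g.
Weight fraction Fe = 111.690 / 203.771 = 0.5481.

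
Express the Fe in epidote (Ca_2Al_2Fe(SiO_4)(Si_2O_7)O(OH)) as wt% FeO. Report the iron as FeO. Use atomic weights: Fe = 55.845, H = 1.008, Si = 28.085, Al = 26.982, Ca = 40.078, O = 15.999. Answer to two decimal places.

Formula mass = 483.215 g/mol.
1 Fe → 1.0000 mol FeO per formula unit; M(FeO) = 71.844, so FeO mass = 71.844 g.
71.844/483.215 × 100 = 14.87 wt%.

14.87 wt%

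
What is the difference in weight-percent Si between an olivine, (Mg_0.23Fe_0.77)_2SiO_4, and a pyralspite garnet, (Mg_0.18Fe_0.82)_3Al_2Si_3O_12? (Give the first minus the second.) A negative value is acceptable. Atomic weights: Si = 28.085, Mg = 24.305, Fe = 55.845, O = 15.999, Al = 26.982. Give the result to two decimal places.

Si in (Mg_0.23Fe_0.77)_2SiO_4: molar mass 189.263 g/mol; 1×28.085 = 28.085 g → 14.84 wt%.
Si in (Mg_0.18Fe_0.82)_3Al_2Si_3O_12: molar mass 480.710 g/mol; 3×28.085 = 84.255 g → 17.53 wt%.
Difference = 14.84 − 17.53 = -2.69 percentage points.

-2.69 percentage points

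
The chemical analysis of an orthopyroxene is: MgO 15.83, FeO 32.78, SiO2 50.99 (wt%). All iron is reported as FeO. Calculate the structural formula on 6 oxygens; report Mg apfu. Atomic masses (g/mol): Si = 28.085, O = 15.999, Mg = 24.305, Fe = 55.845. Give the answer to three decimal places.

15.83 wt% MgO ÷ 40.304 g/mol = 0.39276 mol, giving 0.39276 Mg and 0.39276 O.
32.78 wt% FeO ÷ 71.844 g/mol = 0.45627 mol, giving 0.45627 Fe and 0.45627 O.
50.99 wt% SiO2 ÷ 60.083 g/mol = 0.84866 mol, giving 0.84866 Si and 1.69732 O.
Oxygen sums to 2.54635; scaling by 6/2.54635 = 2.35631 puts the formula on 6 O.
Mg: 0.39276 × 2.35631 = 0.925 atoms per formula unit.

0.925 Mg apfu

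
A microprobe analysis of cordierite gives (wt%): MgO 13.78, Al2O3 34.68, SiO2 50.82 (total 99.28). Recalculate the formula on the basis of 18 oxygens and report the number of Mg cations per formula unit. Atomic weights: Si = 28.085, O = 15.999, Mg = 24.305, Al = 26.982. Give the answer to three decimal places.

13.78 wt% MgO ÷ 40.304 g/mol = 0.34190 mol, giving 0.34190 Mg and 0.34190 O.
34.68 wt% Al2O3 ÷ 101.961 g/mol = 0.34013 mol, giving 0.68026 Al and 1.02039 O.
50.82 wt% SiO2 ÷ 60.083 g/mol = 0.84583 mol, giving 0.84583 Si and 1.69166 O.
Oxygen sums to 3.05395; scaling by 18/3.05395 = 5.89401 puts the formula on 18 O.
Mg: 0.34190 × 5.89401 = 2.015 atoms per formula unit.

2.015 Mg apfu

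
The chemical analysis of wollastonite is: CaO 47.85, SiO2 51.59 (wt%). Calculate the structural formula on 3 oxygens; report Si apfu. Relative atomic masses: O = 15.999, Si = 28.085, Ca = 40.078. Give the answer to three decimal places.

1.002 Si apfu

47.85 wt% CaO ÷ 56.077 g/mol = 0.85329 mol, giving 0.85329 Ca and 0.85329 O.
51.59 wt% SiO2 ÷ 60.083 g/mol = 0.85865 mol, giving 0.85865 Si and 1.71730 O.
Oxygen sums to 2.57059; scaling by 3/2.57059 = 1.16705 puts the formula on 3 O.
Si: 0.85865 × 1.16705 = 1.002 atoms per formula unit.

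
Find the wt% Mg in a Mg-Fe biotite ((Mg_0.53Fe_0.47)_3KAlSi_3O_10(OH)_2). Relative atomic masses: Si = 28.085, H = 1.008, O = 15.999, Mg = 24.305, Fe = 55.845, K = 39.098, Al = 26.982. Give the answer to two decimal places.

8.37 weight percent

Molar mass of (Mg_0.53Fe_0.47)_3KAlSi_3O_10(OH)_2: 1.59×24.305 + 1.41×55.845 + 1×39.098 + 1×26.982 + 3×28.085 + 12×15.999 + 2×1.008 = 461.725 g/mol.
Mass of Mg per formula unit: 1.59 × 24.305 = 38.645 g.
Weight fraction Mg = 38.645 / 461.725 = 0.0837.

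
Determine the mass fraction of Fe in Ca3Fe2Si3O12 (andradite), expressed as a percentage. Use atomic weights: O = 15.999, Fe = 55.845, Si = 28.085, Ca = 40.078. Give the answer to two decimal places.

Formula mass = 3·40.078 + 2·55.845 + 3·28.085 + 12·15.999 = 508.167 g/mol, of which 111.690 g is Fe.
So Fe makes up 111.690/508.167 = 0.2198 of the mass, i.e. 21.98%.

21.98 mass %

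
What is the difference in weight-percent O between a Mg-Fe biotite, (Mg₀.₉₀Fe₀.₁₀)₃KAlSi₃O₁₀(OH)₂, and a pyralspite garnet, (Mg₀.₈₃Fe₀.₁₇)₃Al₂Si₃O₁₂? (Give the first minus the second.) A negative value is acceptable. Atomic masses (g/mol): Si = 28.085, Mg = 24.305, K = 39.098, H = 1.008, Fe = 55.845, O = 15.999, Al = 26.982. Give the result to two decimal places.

-0.81 percentage points

M((Mg₀.₉₀Fe₀.₁₀)₃KAlSi₃O₁₀(OH)₂) = 426.716 g/mol, so wt% O = 191.988/426.716 × 100 = 44.99%.
M((Mg₀.₈₃Fe₀.₁₇)₃Al₂Si₃O₁₂) = 419.207 g/mol, so wt% O = 191.988/419.207 × 100 = 45.80%.
44.99 − 45.80 = -0.81 pp.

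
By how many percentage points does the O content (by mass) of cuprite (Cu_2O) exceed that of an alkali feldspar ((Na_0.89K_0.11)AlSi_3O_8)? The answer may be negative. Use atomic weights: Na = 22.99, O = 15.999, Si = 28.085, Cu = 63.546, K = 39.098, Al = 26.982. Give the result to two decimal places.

-37.30 percentage points

O in Cu_2O: molar mass 143.091 g/mol; 1×15.999 = 15.999 g → 11.18 wt%.
O in (Na_0.89K_0.11)AlSi_3O_8: molar mass 263.991 g/mol; 8×15.999 = 127.992 g → 48.48 wt%.
Difference = 11.18 − 48.48 = -37.30 percentage points.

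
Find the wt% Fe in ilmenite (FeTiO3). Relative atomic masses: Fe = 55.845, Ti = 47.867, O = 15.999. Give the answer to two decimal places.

36.81 weight percent

Formula mass = 1*55.845 + 1*47.867 + 3*15.999 = 151.709 g/mol, of which 55.845 g is Fe.
So Fe makes up 55.845/151.709 = 0.3681 of the mass, i.e. 36.81%.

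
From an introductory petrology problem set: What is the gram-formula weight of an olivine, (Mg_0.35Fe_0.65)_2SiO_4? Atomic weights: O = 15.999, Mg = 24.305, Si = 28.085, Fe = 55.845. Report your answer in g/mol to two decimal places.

M = 0.70×24.305 + 1.30×55.845 + 1×28.085 + 4×15.999

181.69 g/mol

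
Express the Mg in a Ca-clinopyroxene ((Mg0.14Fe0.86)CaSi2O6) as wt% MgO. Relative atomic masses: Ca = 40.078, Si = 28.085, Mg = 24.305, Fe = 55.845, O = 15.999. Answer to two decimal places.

Molar mass of (Mg0.14Fe0.86)CaSi2O6 = 0.14·24.305 + 0.86·55.845 + 1·40.078 + 2·28.085 + 6·15.999 = 243.671 g/mol.
Each formula unit contains 0.14 Mg, equivalent to 0.14/1 = 0.1400 mol MgO.
M(MgO) = 1×24.305 + 1×15.999 = 40.304 g/mol.
Mass of MgO per formula unit = 0.1400 × 40.304 = 5.643 g.
MgO wt% = 5.643 / 243.671 × 100 = 2.32%.

2.32 wt%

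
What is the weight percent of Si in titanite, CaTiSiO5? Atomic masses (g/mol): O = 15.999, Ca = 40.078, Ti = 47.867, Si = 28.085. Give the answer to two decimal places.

Molar mass of CaTiSiO5: 1·40.078 + 1·47.867 + 1·28.085 + 5·15.999 = 196.025 g/mol.
Mass of Si per formula unit: 1 × 28.085 = 28.085 g.
Weight fraction Si = 28.085 / 196.025 = 0.1433.

14.33 wt%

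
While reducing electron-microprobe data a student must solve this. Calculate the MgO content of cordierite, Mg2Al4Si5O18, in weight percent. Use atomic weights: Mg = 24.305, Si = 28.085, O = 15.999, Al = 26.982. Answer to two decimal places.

Formula mass = 584.945 g/mol.
2 Mg → 2.0000 mol MgO per formula unit; M(MgO) = 40.304, so MgO mass = 80.608 g.
80.608/584.945 × 100 = 13.78 wt%.

13.78 wt%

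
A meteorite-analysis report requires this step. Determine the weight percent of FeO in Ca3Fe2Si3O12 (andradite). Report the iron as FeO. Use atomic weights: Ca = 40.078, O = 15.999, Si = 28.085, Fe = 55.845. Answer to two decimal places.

28.28 wt%

Molar mass of Ca3Fe2Si3O12 = 3*40.078 + 2*55.845 + 3*28.085 + 12*15.999 = 508.167 g/mol.
Each formula unit contains 2 Fe, equivalent to 2/1 = 2.0000 mol FeO.
M(FeO) = 1×55.845 + 1×15.999 = 71.844 g/mol.
Mass of FeO per formula unit = 2.0000 × 71.844 = 143.688 g.
FeO wt% = 143.688 / 508.167 × 100 = 28.28%.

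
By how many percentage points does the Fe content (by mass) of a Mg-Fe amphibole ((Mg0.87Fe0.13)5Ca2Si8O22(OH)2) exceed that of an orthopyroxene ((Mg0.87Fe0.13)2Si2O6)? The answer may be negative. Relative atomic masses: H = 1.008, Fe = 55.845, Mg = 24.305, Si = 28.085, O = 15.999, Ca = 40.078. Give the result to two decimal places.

Fe in (Mg0.87Fe0.13)5Ca2Si8O22(OH)2: molar mass 832.854 g/mol; 0.65×55.845 = 36.299 g → 4.36 wt%.
Fe in (Mg0.87Fe0.13)2Si2O6: molar mass 208.974 g/mol; 0.26×55.845 = 14.520 g → 6.95 wt%.
Difference = 4.36 − 6.95 = -2.59 percentage points.

-2.59 percentage points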